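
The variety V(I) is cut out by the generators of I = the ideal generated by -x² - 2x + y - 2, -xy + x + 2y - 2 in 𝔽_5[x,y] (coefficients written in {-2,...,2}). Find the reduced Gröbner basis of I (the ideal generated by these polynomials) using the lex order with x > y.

f_1 = -x² - 2x + y - 2, LT = x².
f_2 = -xy + x + 2y - 2, LT = xy.

S(f_1,f_2): lcm = x²y. S = x² - xy - 2x - y² + 2y.
  leading term x²: subtract (-1)·f_1 from x² - xy - 2x - y² + 2y → -xy + x - y² - 2y - 2
  leading term xy: subtract (1)·f_2 from -xy + x - y² - 2y - 2 → -y² + y
  leading term y²: no divisor's leading term divides it; move -y² to the remainder.
  leading term y: no divisor's leading term divides it; move y to the remainder.
  remainder -y² + y ≠ 0; add g_3 = -y² + y to the basis.

The other S-polynomials (S(f_1,g_3), S(f_2,g_3)) all reduce to 0 modulo the current basis, so we have a Gröbner basis.

G = {x² + 2x - y + 2, xy - x - 2y + 2, y² - y}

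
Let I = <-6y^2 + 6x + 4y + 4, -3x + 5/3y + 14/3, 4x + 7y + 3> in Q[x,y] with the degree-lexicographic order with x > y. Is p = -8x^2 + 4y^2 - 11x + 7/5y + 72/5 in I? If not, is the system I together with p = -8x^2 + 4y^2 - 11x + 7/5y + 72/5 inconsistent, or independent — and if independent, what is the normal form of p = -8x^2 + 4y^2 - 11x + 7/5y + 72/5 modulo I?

Adjoining -8x^2 + 4y^2 - 11x + 7/5y + 72/5 makes the ideal the whole ring: the system is inconsistent.

First compute the reduced Gröbner basis of I by Buchberger's algorithm.
f_1 = -6y^2 + 6x + 4y + 4, LT = y^2.
f_2 = -3x + 5/3y + 14/3, LT = x.
f_3 = 4x + 7y + 3, LT = x.

S(f_2,f_3): lcm = x. S = -83/36y - 83/36.
  leading term y: no divisor's leading term divides it; move -83/36y to the remainder.
  leading term 1: no divisor's leading term divides it; move -83/36 to the remainder.
  remainder -83/36y - 83/36 ≠ 0; add h_4 = -83/36y - 83/36 to the basis.

The other S-polynomials (S(f_1,f_2), S(f_1,f_3), S(f_1,h_4), S(f_2,h_4), S(f_3,h_4)) all reduce to 0 modulo the current basis, so we have a Gröbner basis.
Inter-reduce: drop elements whose leading term is divisible by another's, tail-reduce, and make monic.
Reduced Gröbner basis: {x - 1, y + 1}.
Label its elements g_1 = x - 1, g_2 = y + 1.

Reduce p = -8x^2 + 4y^2 - 11x + 7/5y + 72/5 modulo G:
  leading term x^2: subtract (-8x)·g_1 from -8x^2 + 4y^2 - 11x + 7/5y + 72/5 → 4y^2 - 19x + 7/5y + 72/5
  leading term y^2: subtract (4y)·g_2 from 4y^2 - 19x + 7/5y + 72/5 → -19x - 13/5y + 72/5
  leading term x: subtract (-19)·g_1 from -19x - 13/5y + 72/5 → -13/5y - 23/5
  leading term y: subtract (-13/5)·g_2 from -13/5y - 23/5 → -2
  leading term 1: no divisor's leading term divides it; move -2 to the remainder.
  normal form = -2.
The normal form is nonzero, so p ∉ I. Since p minus its normal form lies in I, I + (p) = I + (r) where r = -2; decide whether this ideal is the whole ring.
Here r = -2 is a nonzero constant, hence a unit: 1 ∈ I + (p), the Gröbner basis of I + (p) is {1}, and the enlarged system has no common solution — adjoining p is inconsistent.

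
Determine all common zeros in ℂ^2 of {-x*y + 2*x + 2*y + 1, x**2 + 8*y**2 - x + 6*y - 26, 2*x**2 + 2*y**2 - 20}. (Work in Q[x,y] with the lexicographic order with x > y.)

{(-3, 1)}

Compute a lex Gröbner basis by Buchberger's algorithm.
f_1 = -x*y + 2*x + 2*y + 1, LT = x*y.
f_2 = x**2 - x + 8*y**2 + 6*y - 26, LT = x**2.
f_3 = 2*x**2 + 2*y**2 - 20, LT = x**2.

S(f_1,f_2): lcm = x**2*y. S = -2*x**2 - x*y - x - 8*y**3 - 6*y**2 + 26*y.
  leading term x**2: subtract (-2)·f_2 from -2*x**2 - x*y - x - 8*y**3 - 6*y**2 + 26*y → -x*y - 3*x - 8*y**3 + 10*y**2 + 38*y - 52
  leading term x*y: subtract (1)·f_1 from -x*y - 3*x - 8*y**3 + 10*y**2 + 38*y - 52 → -5*x - 8*y**3 + 10*y**2 + 36*y - 53
  leading term x: no divisor's leading term divides it; move -5*x to the remainder.
  leading term y**3: no divisor's leading term divides it; move -8*y**3 to the remainder.
  leading term y**2: no divisor's leading term divides it; move 10*y**2 to the remainder.
  leading term y: no divisor's leading term divides it; move 36*y to the remainder.
  leading term 1: no divisor's leading term divides it; move -53 to the remainder.
  remainder -5*x - 8*y**3 + 10*y**2 + 36*y - 53 ≠ 0; add h_4 = -5*x - 8*y**3 + 10*y**2 + 36*y - 53 to the basis.

S(f_1,f_3): lcm = x**2*y. S = -2*x**2 - 2*x*y - x - y**3 + 10*y.
  leading term x**2: subtract (-2)·f_2 from -2*x**2 - 2*x*y - x - y**3 + 10*y → -2*x*y - 3*x - y**3 + 16*y**2 + 22*y - 52
  leading term x*y: subtract (2)·f_1 from -2*x*y - 3*x - y**3 + 16*y**2 + 22*y - 52 → -7*x - y**3 + 16*y**2 + 18*y - 54
  leading term x: subtract (7/5)·h_4 from -7*x - y**3 + 16*y**2 + 18*y - 54 → 51/5*y**3 + 2*y**2 - 162/5*y + 101/5
  leading term y**3: no divisor's leading term divides it; move 51/5*y**3 to the remainder.
  leading term y**2: no divisor's leading term divides it; move 2*y**2 to the remainder.
  leading term y: no divisor's leading term divides it; move -162/5*y to the remainder.
  leading term 1: no divisor's leading term divides it; move 101/5 to the remainder.
  remainder 51/5*y**3 + 2*y**2 - 162/5*y + 101/5 ≠ 0; add h_5 = 51/5*y**3 + 2*y**2 - 162/5*y + 101/5 to the basis.

S(f_2,f_3): lcm = x**2. S = -x + 7*y**2 + 6*y - 16.
  leading term x: subtract (1/5)·h_4 from -x + 7*y**2 + 6*y - 16 → 8/5*y**3 + 5*y**2 - 6/5*y - 27/5
  leading term y**3: subtract (8/51)·h_5 from 8/5*y**3 + 5*y**2 - 6/5*y - 27/5 → 239/51*y**2 + 66/17*y - 437/51
  leading term y**2: no divisor's leading term divides it; move 239/51*y**2 to the remainder.
  leading term y: no divisor's leading term divides it; move 66/17*y to the remainder.
  leading term 1: no divisor's leading term divides it; move -437/51 to the remainder.
  remainder 239/51*y**2 + 66/17*y - 437/51 ≠ 0; add h_6 = 239/51*y**2 + 66/17*y - 437/51 to the basis.

S(f_1,h_4): lcm = x*y. S = -2*x - 8/5*y**4 + 2*y**3 + 36/5*y**2 - 63/5*y - 1.
  leading term x: subtract (2/5)·h_4 from -2*x - 8/5*y**4 + 2*y**3 + 36/5*y**2 - 63/5*y - 1 → -8/5*y**4 + 26/5*y**3 + 16/5*y**2 - 27*y + 101/5
  leading term y**4: subtract (-8/51*y)·h_5 from -8/5*y**4 + 26/5*y**3 + 16/5*y**2 - 27*y + 101/5 → 1406/255*y**3 - 32/17*y**2 - 6077/255*y + 101/5
  leading term y**3: subtract (1406/2601)·h_5 from 1406/255*y**3 - 32/17*y**2 - 6077/255*y + 101/5 → -7708/2601*y**2 - 5477/867*y + 24139/2601
  leading term y**2: subtract (-7708/12189)·h_6 from -7708/2601*y**2 - 5477/867*y + 24139/2601 → -47075/12189*y + 47075/12189
  leading term y: no divisor's leading term divides it; move -47075/12189*y to the remainder.
  leading term 1: no divisor's leading term divides it; move 47075/12189 to the remainder.
  remainder -47075/12189*y + 47075/12189 ≠ 0; add h_7 = -47075/12189*y + 47075/12189 to the basis.

The other S-polynomials (S(f_2,h_4), S(f_3,h_4), S(f_1,h_5), S(f_2,h_5), S(f_3,h_5), S(h_4,h_5), S(f_1,h_6), S(f_2,h_6), S(f_3,h_6), S(h_4,h_6), S(h_5,h_6), S(f_1,h_7), S(f_2,h_7), S(f_3,h_7), S(h_4,h_7), S(h_5,h_7), S(h_6,h_7)) all reduce to 0 modulo the current basis, so we have a Gröbner basis.
Inter-reduce: drop elements whose leading term is divisible by another's, tail-reduce, and make monic.
Reduced Gröbner basis: {x + 3, y - 1}.

The lex basis is triangular: the last element involves only y. Solving y - 1 = 0 gives y ∈ {1}; substituting each value into the earlier elements determines the remaining variables.
  y = 1: the earlier basis element becomes x + 3 = 0, giving x = -3 — point (-3, 1).
Substituting each solution back into the original system confirms all equations vanish.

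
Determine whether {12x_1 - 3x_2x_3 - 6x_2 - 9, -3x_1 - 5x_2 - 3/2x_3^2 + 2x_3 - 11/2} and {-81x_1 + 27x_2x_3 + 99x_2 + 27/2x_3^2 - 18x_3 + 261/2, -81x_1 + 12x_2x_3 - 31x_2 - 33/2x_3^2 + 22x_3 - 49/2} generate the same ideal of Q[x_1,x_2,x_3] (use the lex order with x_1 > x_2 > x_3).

For a fixed monomial order, each ideal has a unique reduced Gröbner basis; comparing bases decides equality.
Buchberger on the first generating set:
f_1 = 12x_1 - 3x_2x_3 - 6x_2 - 9, LT = x_1.
f_2 = -3x_1 - 5x_2 - 3/2x_3^2 + 2x_3 - 11/2, LT = x_1.

S(f_1,f_2): lcm = x_1. S = -1/4x_2x_3 - 13/6x_2 - 1/2x_3^2 + 2/3x_3 - 31/12.
  leading term x_2x_3: no divisor's leading term divides it; move -1/4x_2x_3 to the remainder.
  leading term x_2: no divisor's leading term divides it; move -13/6x_2 to the remainder.
  leading term x_3^2: no divisor's leading term divides it; move -1/2x_3^2 to the remainder.
  leading term x_3: no divisor's leading term divides it; move 2/3x_3 to the remainder.
  leading term 1: no divisor's leading term divides it; move -31/12 to the remainder.
  remainder -1/4x_2x_3 - 13/6x_2 - 1/2x_3^2 + 2/3x_3 - 31/12 ≠ 0; add g_3 = -1/4x_2x_3 - 13/6x_2 - 1/2x_3^2 + 2/3x_3 - 31/12 to the basis.

The other S-polynomials (S(f_1,g_3), S(f_2,g_3)) all reduce to 0 modulo the current basis, so we have a Gröbner basis.
Inter-reduce: drop elements whose leading term is divisible by another's, tail-reduce, and make monic.
Reduced Gröbner basis: {x_1 + 5/3x_2 + 1/2x_3^2 - 2/3x_3 + 11/6, x_2x_3 + 26/3x_2 + 2x_3^2 - 8/3x_3 + 31/3}.

Buchberger on the second generating set:
h_1 = -81x_1 + 27x_2x_3 + 99x_2 + 27/2x_3^2 - 18x_3 + 261/2, LT = x_1.
h_2 = -81x_1 + 12x_2x_3 - 31x_2 - 33/2x_3^2 + 22x_3 - 49/2, LT = x_1.

S(h_1,h_2): lcm = x_1. S = -5/27x_2x_3 - 130/81x_2 - 10/27x_3^2 + 40/81x_3 - 155/81.
  leading term x_2x_3: no divisor's leading term divides it; move -5/27x_2x_3 to the remainder.
  leading term x_2: no divisor's leading term divides it; move -130/81x_2 to the remainder.
  leading term x_3^2: no divisor's leading term divides it; move -10/27x_3^2 to the remainder.
  leading term x_3: no divisor's leading term divides it; move 40/81x_3 to the remainder.
  leading term 1: no divisor's leading term divides it; move -155/81 to the remainder.
  remainder -5/27x_2x_3 - 130/81x_2 - 10/27x_3^2 + 40/81x_3 - 155/81 ≠ 0; add k_3 = -5/27x_2x_3 - 130/81x_2 - 10/27x_3^2 + 40/81x_3 - 155/81 to the basis.

The other S-polynomials (S(h_1,k_3), S(h_2,k_3)) all reduce to 0 modulo the current basis, so we have a Gröbner basis.
Inter-reduce: drop elements whose leading term is divisible by another's, tail-reduce, and make monic.
Reduced Gröbner basis: {x_1 + 5/3x_2 + 1/2x_3^2 - 2/3x_3 + 11/6, x_2x_3 + 26/3x_2 + 2x_3^2 - 8/3x_3 + 31/3}.

These coincide, so the ideals are equal.
The same test decides containment: I ⊆ J iff every generator of I reduces to 0 modulo a Gröbner basis of J.

Yes, the ideals are equal.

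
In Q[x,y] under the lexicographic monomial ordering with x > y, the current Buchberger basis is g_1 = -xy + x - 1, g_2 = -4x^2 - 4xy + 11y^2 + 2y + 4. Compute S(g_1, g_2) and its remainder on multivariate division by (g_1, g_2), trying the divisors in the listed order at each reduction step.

S(g_1, g_2) = -x^2 - xy^2 + x + 11/4y^3 + 1/2y^2 + y; remainder on division = x + 11/4y^3 - 9/4y^2 + 3/2y - 1.

lcm(LM(g_1), LM(g_2)) = x^2y.
S = (lcm/LT(g_1))·g_1 − (lcm/LT(g_2))·g_2 = -x^2 - xy^2 + x + 11/4y^3 + 1/2y^2 + y.
Reduce S modulo (g_1, g_2) in that order:
  leading term x^2: subtract (1/4)·g_2 from -x^2 - xy^2 + x + 11/4y^3 + 1/2y^2 + y → -xy^2 + xy + x + 11/4y^3 - 9/4y^2 + 1/2y - 1
  leading term xy^2: subtract (y)·g_1 from -xy^2 + xy + x + 11/4y^3 - 9/4y^2 + 1/2y - 1 → x + 11/4y^3 - 9/4y^2 + 3/2y - 1
  leading term x: no divisor's leading term divides it; move x to the remainder.
  leading term y^3: no divisor's leading term divides it; move 11/4y^3 to the remainder.
  leading term y^2: no divisor's leading term divides it; move -9/4y^2 to the remainder.
  leading term y: no divisor's leading term divides it; move 3/2y to the remainder.
  leading term 1: no divisor's leading term divides it; move -1 to the remainder.
The remainder x + 11/4y^3 - 9/4y^2 + 3/2y - 1 is nonzero, so it would be added as the next basis element.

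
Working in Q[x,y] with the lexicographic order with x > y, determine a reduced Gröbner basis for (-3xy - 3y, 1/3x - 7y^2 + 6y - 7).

This is the nonlinear analogue of row-reducing a linear system.

f_1 = -3xy - 3y, LT = xy.
f_2 = 1/3x - 7y^2 + 6y - 7, LT = x.

S(f_1,f_2): lcm = xy. S = 21y^3 - 18y^2 + 22y.
  leading term y^3: no divisor's leading term divides it; move 21y^3 to the remainder.
  leading term y^2: no divisor's leading term divides it; move -18y^2 to the remainder.
  leading term y: no divisor's leading term divides it; move 22y to the remainder.
  remainder 21y^3 - 18y^2 + 22y ≠ 0; add g_3 = 21y^3 - 18y^2 + 22y to the basis.

The other S-polynomials (S(f_1,g_3), S(f_2,g_3)) all reduce to 0 modulo the current basis, so we have a Gröbner basis.
Inter-reduce: drop elements whose leading term is divisible by another's, tail-reduce, and make monic.

G = {x - 21y^2 + 18y - 21, y^3 - 6/7y^2 + 22/21y}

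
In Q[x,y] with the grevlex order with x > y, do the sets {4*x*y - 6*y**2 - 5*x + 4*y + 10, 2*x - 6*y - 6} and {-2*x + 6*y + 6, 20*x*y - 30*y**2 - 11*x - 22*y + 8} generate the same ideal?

Equality of ideals is decidable: compute both reduced Gröbner bases (unique for the ordering) and check whether they agree.
Buchberger on the first generating set:
f_1 = 4*x*y - 6*y**2 - 5*x + 4*y + 10, LT = x*y.
f_2 = 2*x - 6*y - 6, LT = x.

S(f_1,f_2): lcm = x*y. S = 3/2*y**2 - 5/4*x + 4*y + 5/2.
  reduce S modulo (f_1, f_2):
  remainder 3/2*y**2 + 1/4*y - 5/4 ≠ 0; add g_3 = 3/2*y**2 + 1/4*y - 5/4 to the basis.

The other S-polynomials (S(f_1,g_3), S(f_2,g_3)) all reduce to 0 modulo the current basis, so we have a Gröbner basis.
Inter-reduce: drop elements whose leading term is divisible by another's, tail-reduce, and make monic.
Reduced Gröbner basis: {y**2 + 1/6*y - 5/6, x - 3*y - 3}.

Buchberger on the second generating set:
h_1 = -2*x + 6*y + 6, LT = x.
h_2 = 20*x*y - 30*y**2 - 11*x - 22*y + 8, LT = x*y.

S(h_1,h_2): lcm = x*y. S = -3/2*y**2 + 11/20*x - 19/10*y - 2/5.
  reduce S modulo (h_1, h_2):
  remainder -3/2*y**2 - 1/4*y + 5/4 ≠ 0; add k_3 = -3/2*y**2 - 1/4*y + 5/4 to the basis.

The other S-polynomials (S(h_1,k_3), S(h_2,k_3)) all reduce to 0 modulo the current basis, so we have a Gröbner basis.
Inter-reduce: drop elements whose leading term is divisible by another's, tail-reduce, and make monic.
Reduced Gröbner basis: {y**2 + 1/6*y - 5/6, x - 3*y - 3}.

The two bases agree; hence the ideals are identical.

Yes, the ideals are equal.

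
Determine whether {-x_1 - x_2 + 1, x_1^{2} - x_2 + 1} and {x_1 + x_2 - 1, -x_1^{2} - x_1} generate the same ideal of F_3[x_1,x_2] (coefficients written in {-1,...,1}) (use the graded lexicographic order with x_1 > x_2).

Yes, the ideals are equal.

Two ideals are equal iff their reduced Gröbner bases coincide (the reduced basis is unique for a fixed ordering).
Buchberger on the first generating set:
f_1 = -x_1 - x_2 + 1, LT = x_1.
f_2 = x_1^{2} - x_2 + 1, LT = x_1^{2}.

S(f_1,f_2): lcm = x_1^{2}. S = x_1x_2 - x_1 + x_2 - 1.
  reduce S modulo (f_1, f_2):
  remainder -x_2^{2} + 1 ≠ 0; add g_3 = -x_2^{2} + 1 to the basis.

The other S-polynomials (S(f_1,g_3), S(f_2,g_3)) all reduce to 0 modulo the current basis, so we have a Gröbner basis.
Inter-reduce: drop elements whose leading term is divisible by another's, tail-reduce, and make monic.
Reduced Gröbner basis: {x_2^{2} - 1, x_1 + x_2 - 1}.

Buchberger on the second generating set:
h_1 = x_1 + x_2 - 1, LT = x_1.
h_2 = -x_1^{2} - x_1, LT = x_1^{2}.

S(h_1,h_2): lcm = x_1^{2}. S = x_1x_2 + x_1.
  reduce S modulo (h_1, h_2):
  remainder -x_2^{2} + 1 ≠ 0; add k_3 = -x_2^{2} + 1 to the basis.

The other S-polynomials (S(h_1,k_3), S(h_2,k_3)) all reduce to 0 modulo the current basis, so we have a Gröbner basis.
Inter-reduce: drop elements whose leading term is divisible by another's, tail-reduce, and make monic.
Reduced Gröbner basis: {x_2^{2} - 1, x_1 + x_2 - 1}.

These coincide, so the ideals are equal.
The choice of monomial ordering does not affect the verdict — as long as both bases are computed under the same ordering, their equality decides ideal equality.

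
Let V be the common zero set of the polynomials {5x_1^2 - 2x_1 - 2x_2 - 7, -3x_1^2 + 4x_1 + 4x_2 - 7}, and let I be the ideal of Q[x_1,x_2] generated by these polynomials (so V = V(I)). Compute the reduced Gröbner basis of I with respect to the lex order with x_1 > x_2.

G = {x_1 + x_2 - 4, x_2^2 - 8x_2 + 13}

f_1 = 5x_1^2 - 2x_1 - 2x_2 - 7, LT = x_1^2.
f_2 = -3x_1^2 + 4x_1 + 4x_2 - 7, LT = x_1^2.

S(f_1,f_2): lcm = x_1^2. S = 14/15x_1 + 14/15x_2 - 56/15.
  reduce S modulo (f_1, f_2):
  remainder 14/15x_1 + 14/15x_2 - 56/15 ≠ 0; add g_3 = 14/15x_1 + 14/15x_2 - 56/15 to the basis.

S(f_1,g_3): lcm = x_1^2. S = -x_1x_2 + 18/5x_1 - 2/5x_2 - 7/5.
  reduce S modulo (f_1, f_2, g_3):
  remainder x_2^2 - 8x_2 + 13 ≠ 0; add g_4 = x_2^2 - 8x_2 + 13 to the basis.

The other S-polynomials (S(f_2,g_3), S(f_1,g_4), S(f_2,g_4), S(g_3,g_4)) all reduce to 0 modulo the current basis, so we have a Gröbner basis.
Inter-reduce: drop elements whose leading term is divisible by another's, tail-reduce, and make monic.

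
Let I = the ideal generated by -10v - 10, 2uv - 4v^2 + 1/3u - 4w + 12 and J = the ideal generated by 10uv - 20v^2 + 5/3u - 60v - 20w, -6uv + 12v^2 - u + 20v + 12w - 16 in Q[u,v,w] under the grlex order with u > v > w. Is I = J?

Yes, the ideals are equal.

Equality of ideals is decidable: compute both reduced Gröbner bases (unique for the ordering) and check whether they agree.
Buchberger on the first generating set:
f_1 = -10v - 10, LT = v.
f_2 = 2uv - 4v^2 + 1/3u - 4w + 12, LT = uv.

S(f_1,f_2): lcm = uv. S = 2v^2 + 5/6u + 2w - 6.
  reduce S modulo (f_1, f_2):
  remainder 5/6u + 2w - 4 ≠ 0; add g_3 = 5/6u + 2w - 4 to the basis.

The other S-polynomials (S(f_1,g_3), S(f_2,g_3)) all reduce to 0 modulo the current basis, so we have a Gröbner basis.
Inter-reduce: drop elements whose leading term is divisible by another's, tail-reduce, and make monic.
Reduced Gröbner basis: {u + 12/5w - 24/5, v + 1}.

Buchberger on the second generating set:
h_1 = 10uv - 20v^2 + 5/3u - 60v - 20w, LT = uv.
h_2 = -6uv + 12v^2 - u + 20v + 12w - 16, LT = uv.

S(h_1,h_2): lcm = uv. S = -8/3v - 8/3.
  reduce S modulo (h_1, h_2):
  remainder -8/3v - 8/3 ≠ 0; add k_3 = -8/3v - 8/3 to the basis.

S(h_1,k_3): lcm = uv. S = -2v^2 - 5/6u - 6v - 2w.
  reduce S modulo (h_1, h_2, k_3):
  remainder -5/6u - 2w + 4 ≠ 0; add k_4 = -5/6u - 2w + 4 to the basis.

The other S-polynomials (S(h_2,k_3), S(h_1,k_4), S(h_2,k_4), S(k_3,k_4)) all reduce to 0 modulo the current basis, so we have a Gröbner basis.
Inter-reduce: drop elements whose leading term is divisible by another's, tail-reduce, and make monic.
Reduced Gröbner basis: {u + 12/5w - 24/5, v + 1}.

Same reduced basis, so the two generating sets span the same ideal.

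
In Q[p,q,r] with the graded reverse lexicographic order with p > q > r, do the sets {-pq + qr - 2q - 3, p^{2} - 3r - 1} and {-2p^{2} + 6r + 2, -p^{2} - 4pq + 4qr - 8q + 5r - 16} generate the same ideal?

Since reduced Gröbner bases are canonical representatives of ideals under a given ordering, it suffices to compute and compare them.
Buchberger on the first generating set:
f_1 = -pq + qr - 2q - 3, LT = pq.
f_2 = p^{2} - 3r - 1, LT = p^{2}.

S(f_1,f_2): lcm = p^{2}q. S = -pqr + 2pq + 3qr + 3p + q.
  reduce S modulo (f_1, f_2):
  remainder -qr^{2} + 7qr + 3p - 3q + 3r - 6 ≠ 0; add g_3 = -qr^{2} + 7qr + 3p - 3q + 3r - 6 to the basis.

The other S-polynomials (S(f_1,g_3), S(f_2,g_3)) all reduce to 0 modulo the current basis, so we have a Gröbner basis.
Inter-reduce: drop elements whose leading term is divisible by another's, tail-reduce, and make monic.
Reduced Gröbner basis: {qr^{2} - 7qr - 3p + 3q - 3r + 6, p^{2} - 3r - 1, pq - qr + 2q + 3}.

Buchberger on the second generating set:
h_1 = -2p^{2} + 6r + 2, LT = p^{2}.
h_2 = -p^{2} - 4pq + 4qr - 8q + 5r - 16, LT = p^{2}.

S(h_1,h_2): lcm = p^{2}. S = -4pq + 4qr - 8q + 2r - 17.
  reduce S modulo (h_1, h_2):
  remainder -4pq + 4qr - 8q + 2r - 17 ≠ 0; add k_3 = -4pq + 4qr - 8q + 2r - 17 to the basis.

S(h_1,k_3): lcm = p^{2}q. S = pqr - 2pq + \tfrac{1}{2}pr - 3qr - \tfrac{17}{4}p - q.
  reduce S modulo (h_1, h_2, k_3):
  remainder qr^{2} + \tfrac{1}{2}pr - 7qr + \tfrac{1}{2}r^{2} - \tfrac{17}{4}p + 3q - \tfrac{21}{4}r + \tfrac{17}{2} ≠ 0; add k_4 = qr^{2} + \tfrac{1}{2}pr - 7qr + \tfrac{1}{2}r^{2} - \tfrac{17}{4}p + 3q - \tfrac{21}{4}r + \tfrac{17}{2} to the basis.

The other S-polynomials (S(h_2,k_3), S(h_1,k_4), S(h_2,k_4), S(k_3,k_4)) all reduce to 0 modulo the current basis, so we have a Gröbner basis.
Inter-reduce: drop elements whose leading term is divisible by another's, tail-reduce, and make monic.
Reduced Gröbner basis: {qr^{2} + \tfrac{1}{2}pr - 7qr + \tfrac{1}{2}r^{2} - \tfrac{17}{4}p + 3q - \tfrac{21}{4}r + \tfrac{17}{2}, p^{2} - 3r - 1, pq - qr + 2q - \tfrac{1}{2}r + \tfrac{17}{4}}.

These differ, so the ideals are not equal.

No, the ideals differ.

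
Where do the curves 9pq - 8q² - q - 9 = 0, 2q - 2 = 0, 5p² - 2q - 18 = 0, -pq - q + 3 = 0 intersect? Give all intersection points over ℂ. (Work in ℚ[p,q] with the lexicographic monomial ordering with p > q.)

Compute a lex Gröbner basis by Buchberger's algorithm.
f_1 = 9pq - 8q² - q - 9, LT = pq.
f_2 = 2q - 2, LT = q.
f_3 = 5p² - 2q - 18, LT = p².
f_4 = -pq - q + 3, LT = pq.

S(f_1,f_2): lcm = pq. S = p - 8/9q² - 1/9q - 1.
  reduce S modulo (f_1, f_2, f_3, f_4):
  remainder p - 2 ≠ 0; add h_5 = p - 2 to the basis.

The other S-polynomials (S(f_1,f_3), S(f_1,f_4), S(f_2,f_3), S(f_2,f_4), S(f_3,f_4), S(f_1,h_5), S(f_2,h_5), S(f_3,h_5), S(f_4,h_5)) all reduce to 0 modulo the current basis, so we have a Gröbner basis.
Inter-reduce: drop elements whose leading term is divisible by another's, tail-reduce, and make monic.
Reduced Gröbner basis: {p - 2, q - 1}.

Since the basis is lex-ordered, q - 1 is univariate in q. Its roots are {1}. Back-substituting each root into the other basis elements fixes the other coordinates.
  q = 1: the earlier basis element becomes p - 2 = 0, giving p = 2 — point (2, 1).
This is the nonlinear analogue of row-reducing a linear system.

{(2, 1)}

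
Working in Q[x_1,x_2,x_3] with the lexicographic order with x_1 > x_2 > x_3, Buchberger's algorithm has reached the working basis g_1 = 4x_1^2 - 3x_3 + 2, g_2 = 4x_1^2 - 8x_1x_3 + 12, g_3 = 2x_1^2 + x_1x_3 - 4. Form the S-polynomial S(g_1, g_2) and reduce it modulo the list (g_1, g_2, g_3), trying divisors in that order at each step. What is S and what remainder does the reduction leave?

lcm(LM(g_1), LM(g_2)) = x_1^2.
S = (lcm/LT(g_1))·g_1 − (lcm/LT(g_2))·g_2 = 2x_1x_3 - 3/4x_3 - 5/2.
Reduce S modulo (g_1, g_2, g_3) in that order:
  leading term x_1x_3: no divisor's leading term divides it; move 2x_1x_3 to the remainder.
  leading term x_3: no divisor's leading term divides it; move -3/4x_3 to the remainder.
  leading term 1: no divisor's leading term divides it; move -5/2 to the remainder.
The remainder 2x_1x_3 - 3/4x_3 - 5/2 is nonzero, so it would be added as the next basis element.
This is the inner loop of Buchberger's algorithm — each nonzero remainder becomes a new basis element.

S(g_1, g_2) = 2x_1x_3 - 3/4x_3 - 5/2; remainder on division = 2x_1x_3 - 3/4x_3 - 5/2.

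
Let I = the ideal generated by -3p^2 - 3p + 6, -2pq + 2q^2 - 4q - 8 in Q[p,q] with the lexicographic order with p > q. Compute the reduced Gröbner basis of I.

G = {p - 1/4q^3 + 3/4q^2 + q - 1, q^4 - 3q^3 - 8q^2 + 12q + 16}

f_1 = -3p^2 - 3p + 6, LT = p^2.
f_2 = -2pq + 2q^2 - 4q - 8, LT = pq.

S(f_1,f_2): lcm = p^2q. S = pq^2 - pq - 4p - 2q.
  reduce S modulo (f_1, f_2):
  remainder -4p + q^3 - 3q^2 - 4q + 4 ≠ 0; add g_3 = -4p + q^3 - 3q^2 - 4q + 4 to the basis.

S(f_1,g_3): lcm = p^2. S = 1/4pq^3 - 3/4pq^2 - pq + 2p - 2.
  reduce S modulo (f_1, f_2, g_3):
  remainder 1/4q^4 - 3/4q^3 - 2q^2 + 3q + 4 ≠ 0; add g_4 = 1/4q^4 - 3/4q^3 - 2q^2 + 3q + 4 to the basis.

The other S-polynomials (S(f_2,g_3), S(f_1,g_4), S(f_2,g_4), S(g_3,g_4)) all reduce to 0 modulo the current basis, so we have a Gröbner basis.
Inter-reduce: drop elements whose leading term is divisible by another's, tail-reduce, and make monic.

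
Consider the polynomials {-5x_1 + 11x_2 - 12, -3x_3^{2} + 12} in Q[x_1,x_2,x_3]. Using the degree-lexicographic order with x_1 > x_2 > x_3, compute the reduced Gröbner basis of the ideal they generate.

f_1 = -5x_1 + 11x_2 - 12, LT = x_1.
f_2 = -3x_3^{2} + 12, LT = x_3^{2}.

The S-polynomials (S(f_1,f_2)) all reduce to 0 modulo the current basis, so we have a Gröbner basis.

G = {x_3^{2} - 4, x_1 - \tfrac{11}{5}x_2 + \tfrac{12}{5}}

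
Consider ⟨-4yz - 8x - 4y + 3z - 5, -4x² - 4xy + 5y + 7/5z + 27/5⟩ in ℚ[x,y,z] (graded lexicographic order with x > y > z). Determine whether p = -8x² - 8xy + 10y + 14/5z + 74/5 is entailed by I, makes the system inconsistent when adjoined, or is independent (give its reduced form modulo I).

First compute the reduced Gröbner basis of I by Buchberger's algorithm.
f_1 = -4yz - 8x - 4y + 3z - 5, LT = yz.
f_2 = -4x² - 4xy + 5y + 7/5z + 27/5, LT = x².

The S-polynomials (S(f_1,f_2)) all reduce to 0 modulo the current basis, so we have a Gröbner basis.
Inter-reduce: drop elements whose leading term is divisible by another's, tail-reduce, and make monic.
Reduced Gröbner basis: {x² + xy - 5/4y - 7/20z - 27/20, yz + 2x + y - ¾z + 5/4}.
Label its elements g_1 = x² + xy - 5/4y - 7/20z - 27/20, g_2 = yz + 2x + y - ¾z + 5/4.

Reduce p = -8x² - 8xy + 10y + 14/5z + 74/5 modulo G:
  leading term x²: subtract (-8)·g_1 from -8x² - 8xy + 10y + 14/5z + 74/5 → 4
  leading term 1: no divisor's leading term divides it; move 4 to the remainder.
  normal form = 4.
The normal form is nonzero, so p ∉ I. Since p minus its normal form lies in I, I + (p) = I + (r) where r = 4; decide whether this ideal is the whole ring.
Here r = 4 is a nonzero constant, hence a unit: 1 ∈ I + (p), the Gröbner basis of I + (p) is {1}, and the enlarged system has no common solution — adjoining p is inconsistent.

Adjoining -8x² - 8xy + 10y + 14/5z + 74/5 makes the ideal the whole ring: the system is inconsistent.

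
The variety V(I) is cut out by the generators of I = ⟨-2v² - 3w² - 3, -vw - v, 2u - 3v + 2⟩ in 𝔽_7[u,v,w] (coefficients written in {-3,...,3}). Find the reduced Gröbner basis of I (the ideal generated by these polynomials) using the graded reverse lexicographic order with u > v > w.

G = {w³ + w² + w + 1, v² - 2w² - 2, vw + v, u + 2v + 1}

Buchberger's algorithm terminates because the ascending chain of leading-term ideals stabilizes.

f_1 = -2v² - 3w² - 3, LT = v².
f_2 = -vw - v, LT = vw.
f_3 = 2u - 3v + 2, LT = u.

S(f_1,f_2): lcm = v²w. S = -2w³ - v² - 2w.
  leading term w³: no divisor's leading term divides it; move -2w³ to the remainder.
  leading term v²: subtract (-3)·f_1 from -v² - 2w → -2w² - 2w - 2
  leading term w²: no divisor's leading term divides it; move -2w² to the remainder.
  leading term w: no divisor's leading term divides it; move -2w to the remainder.
  leading term 1: no divisor's leading term divides it; move -2 to the remainder.
  remainder -2w³ - 2w² - 2w - 2 ≠ 0; add g_4 = -2w³ - 2w² - 2w - 2 to the basis.

The other S-polynomials (S(f_1,f_3), S(f_2,f_3), S(f_1,g_4), S(f_2,g_4), S(f_3,g_4)) all reduce to 0 modulo the current basis, so we have a Gröbner basis.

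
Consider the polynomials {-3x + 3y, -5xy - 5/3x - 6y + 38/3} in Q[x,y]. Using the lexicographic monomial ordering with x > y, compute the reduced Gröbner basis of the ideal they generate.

f_1 = -3x + 3y, LT = x.
f_2 = -5xy - 5/3x - 6y + 38/3, LT = xy.

S(f_1,f_2): lcm = xy. S = -1/3x - y^2 - 6/5y + 38/15.
  reduce S modulo (f_1, f_2):
  remainder -y^2 - 23/15y + 38/15 ≠ 0; add g_3 = -y^2 - 23/15y + 38/15 to the basis.

The other S-polynomials (S(f_1,g_3), S(f_2,g_3)) all reduce to 0 modulo the current basis, so we have a Gröbner basis.
Inter-reduce: drop elements whose leading term is divisible by another's, tail-reduce, and make monic.

G = {x - y, y^2 + 23/15y - 38/15}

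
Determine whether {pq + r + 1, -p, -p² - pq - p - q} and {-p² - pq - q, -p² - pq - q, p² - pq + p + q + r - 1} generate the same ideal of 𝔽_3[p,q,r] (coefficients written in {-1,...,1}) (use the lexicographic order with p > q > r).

Equality of ideals is decidable: compute both reduced Gröbner bases (unique for the ordering) and check whether they agree.
Buchberger on the first generating set:
f_1 = pq + r + 1, LT = pq.
f_2 = -p, LT = p.
f_3 = -p² - pq - p - q, LT = p².

S(f_1,f_2): lcm = pq. S = r + 1.
  reduce S modulo (f_1, f_2, f_3):
  remainder r + 1 ≠ 0; add g_4 = r + 1 to the basis.

S(f_1,f_3): lcm = p²q. S = -pq² - pq + pr + p - q².
  reduce S modulo (f_1, f_2, f_3, g_4):
  remainder -q² ≠ 0; add g_5 = -q² to the basis.

S(f_2,f_3): lcm = p². S = -pq - p - q.
  reduce S modulo (f_1, f_2, f_3, g_4, g_5):
  remainder -q ≠ 0; add g_6 = -q to the basis.

The other S-polynomials (S(f_1,g_4), S(f_2,g_4), S(f_3,g_4), S(f_1,g_5), S(f_2,g_5), S(f_3,g_5), S(g_4,g_5), S(f_1,g_6), S(f_2,g_6), S(f_3,g_6), S(g_4,g_6), S(g_5,g_6)) all reduce to 0 modulo the current basis, so we have a Gröbner basis.
Inter-reduce: drop elements whose leading term is divisible by another's, tail-reduce, and make monic.
Reduced Gröbner basis: {p, q, r + 1}.

Buchberger on the second generating set:
h_1 = -p² - pq - q, LT = p².
h_2 = -p² - pq - q, LT = p².
h_3 = p² - pq + p + q + r - 1, LT = p².

S(h_1,h_3): lcm = p². S = -pq - p - r + 1.
  reduce S modulo (h_1, h_2, h_3):
  remainder -pq - p - r + 1 ≠ 0; add k_4 = -pq - p - r + 1 to the basis.

S(h_1,k_4): lcm = p²q. S = -p² + pq² - pr + p + q².
  reduce S modulo (h_1, h_2, h_3, k_4):
  remainder -pr + p + q² - qr - q ≠ 0; add k_5 = -pr + p + q² - qr - q to the basis.

S(k_4,k_5): lcm = pqr. S = pq + pr + q³ - q²r - q² + r² - r.
  reduce S modulo (h_1, h_2, h_3, k_4, k_5):
  remainder q³ - q²r - qr - q + r² + r + 1 ≠ 0; add k_6 = q³ - q²r - qr - q + r² + r + 1 to the basis.

The other S-polynomials (S(h_1,h_2), S(h_2,h_3), S(h_2,k_4), S(h_3,k_4), S(h_1,k_5), S(h_2,k_5), S(h_3,k_5), S(h_1,k_6), S(h_2,k_6), S(h_3,k_6), S(k_4,k_6), S(k_5,k_6)) all reduce to 0 modulo the current basis, so we have a Gröbner basis.
Inter-reduce: drop elements whose leading term is divisible by another's, tail-reduce, and make monic.
Reduced Gröbner basis: {p² - p + q - r + 1, pq + p + r - 1, pr - p - q² + qr + q, q³ - q²r - qr - q + r² + r + 1}.

Since the reduced bases disagree, the two ideals are not the same.

No, the ideals differ.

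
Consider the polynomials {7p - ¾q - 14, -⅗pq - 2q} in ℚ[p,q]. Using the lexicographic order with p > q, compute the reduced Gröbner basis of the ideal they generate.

f_1 = 7p - ¾q - 14, LT = p.
f_2 = -⅗pq - 2q, LT = pq.

S(f_1,f_2): lcm = pq. S = -3/28q² - 16/3q.
  leading term q²: no divisor's leading term divides it; move -3/28q² to the remainder.
  leading term q: no divisor's leading term divides it; move -16/3q to the remainder.
  remainder -3/28q² - 16/3q ≠ 0; add g_3 = -3/28q² - 16/3q to the basis.

The other S-polynomials (S(f_1,g_3), S(f_2,g_3)) all reduce to 0 modulo the current basis, so we have a Gröbner basis.
Inter-reduce: drop elements whose leading term is divisible by another's, tail-reduce, and make monic.

G = {p - 3/28q - 2, q² + 448/9q}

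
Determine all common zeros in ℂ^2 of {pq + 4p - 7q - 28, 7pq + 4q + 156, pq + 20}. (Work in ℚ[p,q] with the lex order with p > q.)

Compute a lex Gröbner basis by Buchberger's algorithm.
f_1 = pq + 4p - 7q - 28, LT = pq.
f_2 = 7pq + 4q + 156, LT = pq.
f_3 = pq + 20, LT = pq.

S(f_1,f_2): lcm = pq. S = 4p - 53/7q - 352/7.
  leading term p: no divisor's leading term divides it; move 4p to the remainder.
  leading term q: no divisor's leading term divides it; move -53/7q to the remainder.
  leading term 1: no divisor's leading term divides it; move -352/7 to the remainder.
  remainder 4p - 53/7q - 352/7 ≠ 0; add h_4 = 4p - 53/7q - 352/7 to the basis.

S(f_1,f_3): lcm = pq. S = 4p - 7q - 48.
  leading term p: subtract (1)·h_4 from 4p - 7q - 48 → 4/7q + 16/7
  leading term q: no divisor's leading term divides it; move 4/7q to the remainder.
  leading term 1: no divisor's leading term divides it; move 16/7 to the remainder.
  remainder 4/7q + 16/7 ≠ 0; add h_5 = 4/7q + 16/7 to the basis.

The other S-polynomials (S(f_2,f_3), S(f_1,h_4), S(f_2,h_4), S(f_3,h_4), S(f_1,h_5), S(f_2,h_5), S(f_3,h_5), S(h_4,h_5)) all reduce to 0 modulo the current basis, so we have a Gröbner basis.
Inter-reduce: drop elements whose leading term is divisible by another's, tail-reduce, and make monic.
Reduced Gröbner basis: {p - 5, q + 4}.

From the last basis element, q + 4 = 0, so q takes values in {-4}. Each choice, substituted upward through the basis, yields the corresponding point(s) of the solution set.
  q = -4: the earlier basis element becomes p - 5 = 0, giving p = 5 — point (5, -4).
Check: every point annihilates each of the original generators.
Zero-dimensionality of the ideal guarantees finitely many solutions over ℂ.

{(5, -4)}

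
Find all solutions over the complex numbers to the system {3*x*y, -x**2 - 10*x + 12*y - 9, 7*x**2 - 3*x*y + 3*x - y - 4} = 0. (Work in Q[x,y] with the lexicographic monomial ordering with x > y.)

{(-1, 0)}

Compute a lex Gröbner basis by Buchberger's algorithm.
f_1 = 3*x*y, LT = x*y.
f_2 = -x**2 - 10*x + 12*y - 9, LT = x**2.
f_3 = 7*x**2 - 3*x*y + 3*x - y - 4, LT = x**2.

S(f_1,f_2): lcm = x**2*y. S = -10*x*y + 12*y**2 - 9*y.
  leading term x*y: subtract (-10/3)·f_1 from -10*x*y + 12*y**2 - 9*y → 12*y**2 - 9*y
  leading term y**2: no divisor's leading term divides it; move 12*y**2 to the remainder.
  leading term y: no divisor's leading term divides it; move -9*y to the remainder.
  remainder 12*y**2 - 9*y ≠ 0; add h_4 = 12*y**2 - 9*y to the basis.

S(f_1,f_3): lcm = x**2*y. S = 3/7*x*y**2 - 3/7*x*y + 1/7*y**2 + 4/7*y.
  leading term x*y**2: subtract (1/7*y)·f_1 from 3/7*x*y**2 - 3/7*x*y + 1/7*y**2 + 4/7*y → -3/7*x*y + 1/7*y**2 + 4/7*y
  leading term x*y: subtract (-1/7)·f_1 from -3/7*x*y + 1/7*y**2 + 4/7*y → 1/7*y**2 + 4/7*y
  leading term y**2: subtract (1/84)·h_4 from 1/7*y**2 + 4/7*y → 19/28*y
  leading term y: no divisor's leading term divides it; move 19/28*y to the remainder.
  remainder 19/28*y ≠ 0; add h_5 = 19/28*y to the basis.

S(f_2,f_3): lcm = x**2. S = 3/7*x*y + 67/7*x - 83/7*y + 67/7.
  leading term x*y: subtract (1/7)·f_1 from 3/7*x*y + 67/7*x - 83/7*y + 67/7 → 67/7*x - 83/7*y + 67/7
  leading term x: no divisor's leading term divides it; move 67/7*x to the remainder.
  leading term y: subtract (-332/19)·h_5 from -83/7*y + 67/7 → 67/7
  leading term 1: no divisor's leading term divides it; move 67/7 to the remainder.
  remainder 67/7*x + 67/7 ≠ 0; add h_6 = 67/7*x + 67/7 to the basis.

The other S-polynomials (S(f_1,h_4), S(f_2,h_4), S(f_3,h_4), S(f_1,h_5), S(f_2,h_5), S(f_3,h_5), S(h_4,h_5), S(f_1,h_6), S(f_2,h_6), S(f_3,h_6), S(h_4,h_6), S(h_5,h_6)) all reduce to 0 modulo the current basis, so we have a Gröbner basis.
Inter-reduce: drop elements whose leading term is divisible by another's, tail-reduce, and make monic.
Reduced Gröbner basis: {x + 1, y}.

Elimination: the polynomial y lies in the elimination ideal for y, so y ∈ {0}. For each such y, the remaining basis elements (now univariate) give the rest of the solution.
  y = 0: the earlier basis element becomes x + 1 = 0, giving x = -1 — point (-1, 0).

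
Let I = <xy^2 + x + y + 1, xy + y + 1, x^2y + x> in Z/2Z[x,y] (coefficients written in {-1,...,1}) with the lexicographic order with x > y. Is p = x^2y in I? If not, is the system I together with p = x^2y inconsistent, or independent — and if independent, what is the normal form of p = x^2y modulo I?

First compute the reduced Gröbner basis of I by Buchberger's algorithm.
f_1 = xy^2 + x + y + 1, LT = xy^2.
f_2 = xy + y + 1, LT = xy.
f_3 = x^2y + x, LT = x^2y.

S(f_1,f_2): lcm = xy^2. S = x + y^2 + 1.
  reduce S modulo (f_1, f_2, f_3):
  remainder x + y^2 + 1 ≠ 0; add h_4 = x + y^2 + 1 to the basis.

S(f_1,f_3): lcm = x^2y^2. S = x^2 + x.
  reduce S modulo (f_1, f_2, f_3, h_4):
  remainder y^2 + y ≠ 0; add h_5 = y^2 + y to the basis.

S(f_2,f_3): lcm = x^2y. S = xy.
  reduce S modulo (f_1, f_2, f_3, h_4, h_5):
  remainder y + 1 ≠ 0; add h_6 = y + 1 to the basis.

The other S-polynomials (S(f_1,h_4), S(f_2,h_4), S(f_3,h_4), S(f_1,h_5), S(f_2,h_5), S(f_3,h_5), S(h_4,h_5), S(f_1,h_6), S(f_2,h_6), S(f_3,h_6), S(h_4,h_6), S(h_5,h_6)) all reduce to 0 modulo the current basis, so we have a Gröbner basis.
Inter-reduce: drop elements whose leading term is divisible by another's, tail-reduce, and make monic.
Reduced Gröbner basis: {x, y + 1}.
Label its elements g_1 = x, g_2 = y + 1.

Reduce p = x^2y modulo G:
  leading term x^2y: subtract (xy)·g_1 from x^2y → 0
  normal form = 0.
Since the normal form is 0, p ∈ I.

x^2y lies in I (it reduces to 0).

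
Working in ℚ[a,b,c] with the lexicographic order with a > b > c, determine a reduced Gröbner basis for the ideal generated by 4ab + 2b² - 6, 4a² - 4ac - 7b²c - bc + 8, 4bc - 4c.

G = {a + ⅙b³ + ⅚b - 2c, b⁴ + 2b² - 12c + 9, bc - c, c² - c}

This is the nonlinear analogue of row-reducing a linear system.

f_1 = 4ab + 2b² - 6, LT = ab.
f_2 = 4a² - 4ac - 7b²c - bc + 8, LT = a².
f_3 = 4bc - 4c, LT = bc.

S(f_1,f_2): lcm = a²b. S = ½ab² + abc - 3/2a + 7/4b³c + ¼b²c - 2b.
  leading term ab²: subtract (⅛b)·f_1 from ½ab² + abc - 3/2a + 7/4b³c + ¼b²c - 2b → abc - 3/2a + 7/4b³c - ¼b³ + ¼b²c - 5/4b
  leading term abc: subtract (¼c)·f_1 from abc - 3/2a + 7/4b³c - ¼b³ + ¼b²c - 5/4b → -3/2a + 7/4b³c - ¼b³ - ¼b²c - 5/4b + 3/2c
  leading term a: no divisor's leading term divides it; move -3/2a to the remainder.
  leading term b³c: subtract (7/16b²)·f_3 from 7/4b³c - ¼b³ - ¼b²c - 5/4b + 3/2c → -¼b³ + 3/2b²c - 5/4b + 3/2c
  leading term b³: no divisor's leading term divides it; move -¼b³ to the remainder.
  leading term b²c: subtract (⅜b)·f_3 from 3/2b²c - 5/4b + 3/2c → 3/2bc - 5/4b + 3/2c
  leading term bc: subtract (⅜)·f_3 from 3/2bc - 5/4b + 3/2c → -5/4b + 3c
  leading term b: no divisor's leading term divides it; move -5/4b to the remainder.
  leading term c: no divisor's leading term divides it; move 3c to the remainder.
  remainder -3/2a - ¼b³ - 5/4b + 3c ≠ 0; add g_4 = -3/2a - ¼b³ - 5/4b + 3c to the basis.

S(f_1,f_3): lcm = abc. S = ac + ½b²c - 3/2c.
  leading term ac: subtract (-⅔c)·g_4 from ac + ½b²c - 3/2c → -⅙b³c + ½b²c - ⅚bc + 2c² - 3/2c
  leading term b³c: subtract (-1/24b²)·f_3 from -⅙b³c + ½b²c - ⅚bc + 2c² - 3/2c → ⅓b²c - ⅚bc + 2c² - 3/2c
  leading term b²c: subtract (1/12b)·f_3 from ⅓b²c - ⅚bc + 2c² - 3/2c → -½bc + 2c² - 3/2c
  leading term bc: subtract (-⅛)·f_3 from -½bc + 2c² - 3/2c → 2c² - 2c
  leading term c²: no divisor's leading term divides it; move 2c² to the remainder.
  leading term c: no divisor's leading term divides it; move -2c to the remainder.
  remainder 2c² - 2c ≠ 0; add g_5 = 2c² - 2c to the basis.

S(f_1,g_4): lcm = ab. S = -⅙b⁴ - ⅓b² + 2bc - 3/2.
  leading term b⁴: no divisor's leading term divides it; move -⅙b⁴ to the remainder.
  leading term b²: no divisor's leading term divides it; move -⅓b² to the remainder.
  leading term bc: subtract (½)·f_3 from 2bc - 3/2 → 2c - 3/2
  leading term c: no divisor's leading term divides it; move 2c to the remainder.
  leading term 1: no divisor's leading term divides it; move -3/2 to the remainder.
  remainder -⅙b⁴ - ⅓b² + 2c - 3/2 ≠ 0; add g_6 = -⅙b⁴ - ⅓b² + 2c - 3/2 to the basis.

The other S-polynomials (S(f_2,f_3), S(f_2,g_4), S(f_3,g_4), S(f_1,g_5), S(f_2,g_5), S(f_3,g_5), S(g_4,g_5), S(f_1,g_6), S(f_2,g_6), S(f_3,g_6), S(g_4,g_6), S(g_5,g_6)) all reduce to 0 modulo the current basis, so we have a Gröbner basis.
Inter-reduce: drop elements whose leading term is divisible by another's, tail-reduce, and make monic.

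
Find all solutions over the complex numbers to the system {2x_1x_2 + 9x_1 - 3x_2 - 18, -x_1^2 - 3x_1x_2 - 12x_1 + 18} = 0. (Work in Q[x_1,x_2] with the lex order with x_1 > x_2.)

{(-3, -5), (3, -3)}

Compute a lex Gröbner basis by Buchberger's algorithm.
f_1 = 2x_1x_2 + 9x_1 - 3x_2 - 18, LT = x_1x_2.
f_2 = -x_1^2 - 3x_1x_2 - 12x_1 + 18, LT = x_1^2.

S(f_1,f_2): lcm = x_1^2x_2. S = 9/2x_1^2 - 3x_1x_2^2 - 27/2x_1x_2 - 9x_1 + 18x_2.
  leading term x_1^2: subtract (-9/2)·f_2 from 9/2x_1^2 - 3x_1x_2^2 - 27/2x_1x_2 - 9x_1 + 18x_2 → -3x_1x_2^2 - 27x_1x_2 - 63x_1 + 18x_2 + 81
  leading term x_1x_2^2: subtract (-3/2x_2)·f_1 from -3x_1x_2^2 - 27x_1x_2 - 63x_1 + 18x_2 + 81 → -27/2x_1x_2 - 63x_1 - 9/2x_2^2 - 9x_2 + 81
  leading term x_1x_2: subtract (-27/4)·f_1 from -27/2x_1x_2 - 63x_1 - 9/2x_2^2 - 9x_2 + 81 → -9/4x_1 - 9/2x_2^2 - 117/4x_2 - 81/2
  leading term x_1: no divisor's leading term divides it; move -9/4x_1 to the remainder.
  leading term x_2^2: no divisor's leading term divides it; move -9/2x_2^2 to the remainder.
  leading term x_2: no divisor's leading term divides it; move -117/4x_2 to the remainder.
  leading term 1: no divisor's leading term divides it; move -81/2 to the remainder.
  remainder -9/4x_1 - 9/2x_2^2 - 117/4x_2 - 81/2 ≠ 0; add h_3 = -9/4x_1 - 9/2x_2^2 - 117/4x_2 - 81/2 to the basis.

S(f_1,h_3): lcm = x_1x_2. S = 9/2x_1 - 2x_2^3 - 13x_2^2 - 39/2x_2 - 9.
  leading term x_1: subtract (-2)·h_3 from 9/2x_1 - 2x_2^3 - 13x_2^2 - 39/2x_2 - 9 → -2x_2^3 - 22x_2^2 - 78x_2 - 90
  leading term x_2^3: no divisor's leading term divides it; move -2x_2^3 to the remainder.
  leading term x_2^2: no divisor's leading term divides it; move -22x_2^2 to the remainder.
  leading term x_2: no divisor's leading term divides it; move -78x_2 to the remainder.
  leading term 1: no divisor's leading term divides it; move -90 to the remainder.
  remainder -2x_2^3 - 22x_2^2 - 78x_2 - 90 ≠ 0; add h_4 = -2x_2^3 - 22x_2^2 - 78x_2 - 90 to the basis.

S(f_2,h_3): lcm = x_1^2. S = -2x_1x_2^2 - 10x_1x_2 - 6x_1 - 18.
  leading term x_1x_2^2: subtract (-x_2)·f_1 from -2x_1x_2^2 - 10x_1x_2 - 6x_1 - 18 → -x_1x_2 - 6x_1 - 3x_2^2 - 18x_2 - 18
  leading term x_1x_2: subtract (-1/2)·f_1 from -x_1x_2 - 6x_1 - 3x_2^2 - 18x_2 - 18 → -3/2x_1 - 3x_2^2 - 39/2x_2 - 27
  leading term x_1: subtract (2/3)·h_3 from -3/2x_1 - 3x_2^2 - 39/2x_2 - 27 → 0
  remainder 0.

S(f_1,h_4): lcm = x_1x_2^3. S = -13/2x_1x_2^2 - 39x_1x_2 - 45x_1 - 3/2x_2^3 - 9x_2^2.
  leading term x_1x_2^2: subtract (-13/4x_2)·f_1 from -13/2x_1x_2^2 - 39x_1x_2 - 45x_1 - 3/2x_2^3 - 9x_2^2 → -39/4x_1x_2 - 45x_1 - 3/2x_2^3 - 75/4x_2^2 - 117/2x_2
  leading term x_1x_2: subtract (-39/8)·f_1 from -39/4x_1x_2 - 45x_1 - 3/2x_2^3 - 75/4x_2^2 - 117/2x_2 → -9/8x_1 - 3/2x_2^3 - 75/4x_2^2 - 585/8x_2 - 351/4
  leading term x_1: subtract (1/2)·h_3 from -9/8x_1 - 3/2x_2^3 - 75/4x_2^2 - 585/8x_2 - 351/4 → -3/2x_2^3 - 33/2x_2^2 - 117/2x_2 - 135/2
  leading term x_2^3: subtract (3/4)·h_4 from -3/2x_2^3 - 33/2x_2^2 - 117/2x_2 - 135/2 → 0
  remainder 0.

S(f_2,h_4): leading monomials are coprime, so the S-polynomial reduces to 0 (Buchberger's first criterion).
S(h_3,h_4): leading monomials are coprime, so the S-polynomial reduces to 0 (Buchberger's first criterion).
Every S-polynomial of the final basis reduces to 0, so we have a Gröbner basis.
Inter-reduce: drop elements whose leading term is divisible by another's, tail-reduce, and make monic.
Reduced Gröbner basis: {x_1 + 2x_2^2 + 13x_2 + 18, x_2^3 + 11x_2^2 + 39x_2 + 45}.

The lex basis is triangular: the last element involves only x_2. Solving x_2^3 + 11x_2^2 + 39x_2 + 45 = 0 gives x_2 ∈ {-5, -3}; substituting each value into the earlier elements determines the remaining variables.
  x_2 = -5: the earlier basis element becomes x_1 + 3 = 0, giving x_1 = -3 — point (-3, -5).
  x_2 = -3: the earlier basis element becomes x_1 - 3 = 0, giving x_1 = 3 — point (3, -3).
Check: every point annihilates each of the original generators.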